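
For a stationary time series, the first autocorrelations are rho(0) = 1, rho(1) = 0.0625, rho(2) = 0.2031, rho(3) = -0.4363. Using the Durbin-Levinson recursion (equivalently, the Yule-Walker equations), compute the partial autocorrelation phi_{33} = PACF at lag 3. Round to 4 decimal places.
\phi_{33} = -0.4799

The PACF at lag k is phi_{kk}, the last component of the solution
to the Yule-Walker system G_k phi = r_k where
  (G_k)_{ij} = rho(|i - j|), (r_k)_i = rho(i), i,j = 1..k.
Equivalently, Durbin-Levinson gives phi_{kk} iteratively:
  phi_{11} = rho(1)
  phi_{kk} = [rho(k) - sum_{j=1..k-1} phi_{k-1,j} rho(k-j)]
            / [1 - sum_{j=1..k-1} phi_{k-1,j} rho(j)],
  phi_{k,j} = phi_{k-1,j} - phi_{kk} phi_{k-1,k-j},  j = 1..k-1.
Step k = 1:
  phi_11 = rho(1) = 0.0625.
Step k = 2:
  phi_22 = [rho(2) - phi_11 rho(1)] / [1 - phi_11 rho(1)] = [0.2031 - (0.0625)(0.0625)] / [1 - (0.0625)(0.0625)]
         = 0.19919375 / 0.99609375 = 0.199975.
  Update: phi_21 = phi_11 - phi_22 phi_11 = 0.0625 - (0.199975)(0.0625) = 0.050002.
Step k = 3:
  phi_33 = [rho(3) - phi_21 rho(2) - phi_22 rho(1)] / [1 - phi_21 rho(1) - phi_22 rho(2)]
    numerator   = -0.4363 - (0.050002)(0.2031) - (0.199975)(0.0625) = -0.45895375
    denominator = 1 - (0.050002)(0.0625) - (0.199975)(0.2031) = 0.95626
  phi_33 = -0.45895375 / 0.95626 = -0.4799.
Therefore phi_{33} = -0.4799.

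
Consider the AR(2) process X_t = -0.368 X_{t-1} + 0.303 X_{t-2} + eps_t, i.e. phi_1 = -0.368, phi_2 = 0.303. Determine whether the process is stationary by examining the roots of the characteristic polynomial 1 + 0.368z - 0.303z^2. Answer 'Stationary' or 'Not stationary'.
\text{Stationary}

The AR(p) characteristic polynomial is P(z) = 1 + 0.368z - 0.303z^2.
Stationarity requires all roots to lie outside the unit circle, i.e. |z| > 1 for every root.
Set 1 + (0.368) z + (-0.303) z^2 = 0, i.e. a z^2 + b z + c = 0 with a = -0.303, b = 0.368, c = 1.
Discriminant D = b^2 - 4ac = (0.368)^2 - 4*(-0.303)*1 = 0.135424 - (-1.212) = 1.347424.
D >= 0, so the roots are real: z = (-b +/- sqrt(D)) / (2a) = (-0.368 +/- 1.160786) / (-0.606).
  z_1 = (-0.368 + 1.160786) / (-0.606) = -1.3082,   |z_1| = 1.3082.
  z_2 = (-0.368 - 1.160786) / (-0.606) = 2.5227,   |z_2| = 2.5227.
Moduli of all roots: 1.3082, 2.5227.
All moduli strictly greater than 1? Yes.
Verdict: Stationary.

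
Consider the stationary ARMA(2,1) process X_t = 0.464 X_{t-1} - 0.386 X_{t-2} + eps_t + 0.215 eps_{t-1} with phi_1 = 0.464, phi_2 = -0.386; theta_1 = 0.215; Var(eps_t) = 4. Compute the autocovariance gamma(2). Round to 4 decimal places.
\gamma(2) = -1.1654

Multiply the model equation by X_{t-k} and take expectations. With theta_0 = psi_0 = 1 and psi_j the MA(infinity) weights, this gives
  gamma(k) - sum_i phi_i gamma(k-i) = c_k,
  c_k = sigma^2 * sum_{j=k..q} theta_j psi_{j-k}   (c_k = 0 for k > q),
using gamma(-m) = gamma(m).
psi-weights needed (psi_j = theta_j + sum_i phi_i psi_{j-i}):
  psi_1 = theta_1 + phi_1 = 0.215 + (0.464) = 0.679
Right-hand sides:
  c_0 = sigma^2 (1 + theta_1 psi_1) = 4 * (1 + (0.215)(0.679)) = 4 * 1.145985 = 4.58394
  c_1 = sigma^2 theta_1 = 4 * (0.215) = 0.86
  c_2 = 0
Equations for k = 0, 1, 2 (AR order 2, c_2 = 0):
  (E0) gamma(0) = phi_1 gamma(1) + phi_2 gamma(2) + c_0
  (E1) gamma(1) = phi_1 gamma(0) + phi_2 gamma(1) + c_1
  (E2) gamma(2) = phi_1 gamma(1) + phi_2 gamma(0)
From (E1): gamma(1) = A gamma(0) + B with
  A = phi_1 / (1 - phi_2) = 0.464 / 1.386 = 0.334776,   B = c_1 / (1 - phi_2) = 0.86 / 1.386 = 0.620491.
Insert (E2) into (E0): gamma(0) (1 - phi_2^2) = phi_1 (1 + phi_2) gamma(1) + c_0.
  phi_1 (1 + phi_2) = (0.464)(0.614) = 0.284896,   1 - phi_2^2 = 0.851004.
Replace gamma(1) by A gamma(0) + B and collect gamma(0):
  gamma(0) [0.851004 - (0.284896)(0.334776)] = (0.284896)(0.620491) + 4.58394
  gamma(0) * 0.755628 = 4.760715
  gamma(0) = 4.760715 / 0.755628 = 6.300346.
  gamma(1) = A gamma(0) + B = (0.334776)(6.300346) + (0.620491) = 2.729697.
  gamma(2) = phi_1 gamma(1) + phi_2 gamma(0) = (0.464)(2.729697) + (-0.386)(6.300346) = -1.165354.
Therefore gamma(2) = -1.1654 (to 4 decimal places).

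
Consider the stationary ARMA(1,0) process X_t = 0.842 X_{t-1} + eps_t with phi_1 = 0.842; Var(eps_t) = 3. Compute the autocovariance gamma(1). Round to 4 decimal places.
\gamma(1) = 8.6793

Multiply the model equation by X_{t-k} and take expectations. With theta_0 = psi_0 = 1 and psi_j the MA(infinity) weights, this gives
  gamma(k) - sum_i phi_i gamma(k-i) = c_k,
  c_k = sigma^2 * sum_{j=k..q} theta_j psi_{j-k}   (c_k = 0 for k > q),
using gamma(-m) = gamma(m).
Pure AR (q = 0): c_0 = sigma^2 = 3, c_k = 0 for k >= 1.
Equations for k = 0 and k = 1 (AR order 1):
  gamma(0) = phi_1 gamma(1) + c_0
  gamma(1) = phi_1 gamma(0) + c_1
Substituting the second into the first: gamma(0) (1 - phi_1^2) = c_0 + phi_1 c_1, so
  gamma(0) = c_0 / (1 - phi_1^2) = 3 / (1 - (0.842)^2) = 3 / 0.291036 = 10.308003.
  gamma(1) = phi_1 gamma(0) = (0.842)(10.308003) = 8.679339.
Therefore gamma(1) = 8.6793 (to 4 decimal places).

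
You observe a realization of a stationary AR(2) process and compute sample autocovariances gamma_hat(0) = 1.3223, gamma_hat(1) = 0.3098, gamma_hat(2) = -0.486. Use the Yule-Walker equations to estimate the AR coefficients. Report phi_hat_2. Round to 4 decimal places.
\hat\phi_{2} = -0.4470

The Yule-Walker equations for an AR(p) process read, in matrix form,
  Gamma_p phi = r_p,   with   (Gamma_p)_{ij} = gamma(|i - j|),
                       (r_p)_i = gamma(i),   i,j = 1..p.
Substitute the sample gammas (Toeplitz matrix and right-hand side of size 2):
  Gamma_p = [[1.3223, 0.3098], [0.3098, 1.3223]]
  r_p     = [0.3098, -0.486]
Written out:
  1.3223 phi_1 + 0.3098 phi_2 = 0.3098
  0.3098 phi_1 + 1.3223 phi_2 = -0.486
Solve by Cramer's rule:
  det = gamma(0)^2 - gamma(1)^2 = (1.3223)^2 - (0.3098)^2 = 1.74847729 - 0.09597604 = 1.65250125
  phi_hat_1 = [gamma(1) gamma(0) - gamma(1) gamma(2)] / det = [(0.3098)(1.3223) - (0.3098)(-0.486)] / 1.65250125 = 0.56021134 / 1.65250125 = 0.339
  phi_hat_2 = [gamma(0) gamma(2) - gamma(1)^2] / det = [(1.3223)(-0.486) - (0.3098)^2] / 1.65250125 = -0.73861384 / 1.65250125 = -0.447
So phi_hat = [0.3390, -0.4470].
Therefore phi_hat_2 = -0.4470.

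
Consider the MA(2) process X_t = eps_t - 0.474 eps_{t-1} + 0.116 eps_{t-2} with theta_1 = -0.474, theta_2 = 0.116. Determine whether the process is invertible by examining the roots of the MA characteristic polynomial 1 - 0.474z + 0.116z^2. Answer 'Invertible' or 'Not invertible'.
\text{Invertible}

The MA(q) characteristic polynomial is P(z) = 1 - 0.474z + 0.116z^2.
Invertibility requires all roots to lie outside the unit circle, i.e. |z| > 1 for every root.
Set 1 + (-0.474) z + (0.116) z^2 = 0, i.e. a z^2 + b z + c = 0 with a = 0.116, b = -0.474, c = 1.
Discriminant D = b^2 - 4ac = (-0.474)^2 - 4*(0.116)*1 = 0.224676 - (0.464) = -0.239324.
D < 0, so the roots are the complex-conjugate pair z = (-b +/- i sqrt(-D)) / (2a) = 2.0431 +/- 2.1087i.
For a conjugate pair |z|^2 = z * conj(z) = (product of roots) = c/a = 1/(0.116) = 8.62069, so |z| = sqrt(8.62069) = 2.9361 for both roots.
Moduli of all roots: 2.9361, 2.9361.
All moduli strictly greater than 1? Yes.
Verdict: Invertible.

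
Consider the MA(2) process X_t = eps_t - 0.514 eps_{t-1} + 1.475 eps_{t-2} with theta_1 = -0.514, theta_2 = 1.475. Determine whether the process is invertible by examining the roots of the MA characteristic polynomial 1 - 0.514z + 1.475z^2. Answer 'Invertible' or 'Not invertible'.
\text{Not invertible}

The MA(q) characteristic polynomial is P(z) = 1 - 0.514z + 1.475z^2.
Invertibility requires all roots to lie outside the unit circle, i.e. |z| > 1 for every root.
Set 1 + (-0.514) z + (1.475) z^2 = 0, i.e. a z^2 + b z + c = 0 with a = 1.475, b = -0.514, c = 1.
Discriminant D = b^2 - 4ac = (-0.514)^2 - 4*(1.475)*1 = 0.264196 - (5.9) = -5.635804.
D < 0, so the roots are the complex-conjugate pair z = (-b +/- i sqrt(-D)) / (2a) = 0.1742 +/- 0.8047i.
For a conjugate pair |z|^2 = z * conj(z) = (product of roots) = c/a = 1/(1.475) = 0.677966, so |z| = sqrt(0.677966) = 0.8234 for both roots.
Moduli of all roots: 0.8234, 0.8234.
All moduli strictly greater than 1? No.
Verdict: Not invertible.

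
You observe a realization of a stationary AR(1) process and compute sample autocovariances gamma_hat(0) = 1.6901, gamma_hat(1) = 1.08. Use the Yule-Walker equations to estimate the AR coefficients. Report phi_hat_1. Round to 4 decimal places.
\hat\phi_{1} = 0.6390

The Yule-Walker equations for an AR(p) process read, in matrix form,
  Gamma_p phi = r_p,   with   (Gamma_p)_{ij} = gamma(|i - j|),
                       (r_p)_i = gamma(i),   i,j = 1..p.
Substitute the sample gammas (Toeplitz matrix and right-hand side of size 1):
  Gamma_p = [[1.6901]]
  r_p     = [1.08]
With p = 1 this is the single equation gamma(0) phi_1 = gamma(1):
  phi_hat_1 = gamma(1) / gamma(0) = 1.08 / 1.6901 = 0.6390.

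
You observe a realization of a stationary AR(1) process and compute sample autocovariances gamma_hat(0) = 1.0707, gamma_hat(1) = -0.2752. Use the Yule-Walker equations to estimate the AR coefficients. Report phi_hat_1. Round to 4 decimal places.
\hat\phi_{1} = -0.2570

The Yule-Walker equations for an AR(p) process read, in matrix form,
  Gamma_p phi = r_p,   with   (Gamma_p)_{ij} = gamma(|i - j|),
                       (r_p)_i = gamma(i),   i,j = 1..p.
Substitute the sample gammas (Toeplitz matrix and right-hand side of size 1):
  Gamma_p = [[1.0707]]
  r_p     = [-0.2752]
With p = 1 this is the single equation gamma(0) phi_1 = gamma(1):
  phi_hat_1 = gamma(1) / gamma(0) = -0.2752 / 1.0707 = -0.2570.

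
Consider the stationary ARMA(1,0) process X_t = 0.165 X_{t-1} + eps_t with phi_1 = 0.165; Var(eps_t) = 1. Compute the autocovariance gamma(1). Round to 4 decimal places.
\gamma(1) = 0.1696

Multiply the model equation by X_{t-k} and take expectations. With theta_0 = psi_0 = 1 and psi_j the MA(infinity) weights, this gives
  gamma(k) - sum_i phi_i gamma(k-i) = c_k,
  c_k = sigma^2 * sum_{j=k..q} theta_j psi_{j-k}   (c_k = 0 for k > q),
using gamma(-m) = gamma(m).
Pure AR (q = 0): c_0 = sigma^2 = 1, c_k = 0 for k >= 1.
Equations for k = 0 and k = 1 (AR order 1):
  gamma(0) = phi_1 gamma(1) + c_0
  gamma(1) = phi_1 gamma(0) + c_1
Substituting the second into the first: gamma(0) (1 - phi_1^2) = c_0 + phi_1 c_1, so
  gamma(0) = c_0 / (1 - phi_1^2) = 1 / (1 - (0.165)^2) = 1 / 0.972775 = 1.027987.
  gamma(1) = phi_1 gamma(0) = (0.165)(1.027987) = 0.169618.
Therefore gamma(1) = 0.1696 (to 4 decimal places).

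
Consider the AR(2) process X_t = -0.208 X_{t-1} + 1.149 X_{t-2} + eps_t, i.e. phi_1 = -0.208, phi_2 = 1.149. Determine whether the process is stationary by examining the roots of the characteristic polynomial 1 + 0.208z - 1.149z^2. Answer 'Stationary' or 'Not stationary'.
\text{Not stationary}

The AR(p) characteristic polynomial is P(z) = 1 + 0.208z - 1.149z^2.
Stationarity requires all roots to lie outside the unit circle, i.e. |z| > 1 for every root.
Set 1 + (0.208) z + (-1.149) z^2 = 0, i.e. a z^2 + b z + c = 0 with a = -1.149, b = 0.208, c = 1.
Discriminant D = b^2 - 4ac = (0.208)^2 - 4*(-1.149)*1 = 0.043264 - (-4.596) = 4.639264.
D >= 0, so the roots are real: z = (-b +/- sqrt(D)) / (2a) = (-0.208 +/- 2.153895) / (-2.298).
  z_1 = (-0.208 + 2.153895) / (-2.298) = -0.8468,   |z_1| = 0.8468.
  z_2 = (-0.208 - 2.153895) / (-2.298) = 1.0278,   |z_2| = 1.0278.
Moduli of all roots: 0.8468, 1.0278.
All moduli strictly greater than 1? No.
Verdict: Not stationary.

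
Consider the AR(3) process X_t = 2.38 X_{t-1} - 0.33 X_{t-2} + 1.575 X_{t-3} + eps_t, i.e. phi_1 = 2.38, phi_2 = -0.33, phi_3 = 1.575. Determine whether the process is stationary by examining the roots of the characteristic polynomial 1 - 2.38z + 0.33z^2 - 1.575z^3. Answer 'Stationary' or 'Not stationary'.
\text{Not stationary}

The AR(p) characteristic polynomial is P(z) = 1 - 2.38z + 0.33z^2 - 1.575z^3.
Stationarity requires all roots to lie outside the unit circle, i.e. |z| > 1 for every root.
Degree 3: look for a simple real root z0 first, then factor out (1 - z/z0) and solve the remaining quadratic.
Testing z0 = 0.4: P(0.4) = 1 + (-2.38)(0.4) + (0.33)(0.4)^2 + (-1.575)(0.4)^3
  = 1 + (-0.952) + (0.0528) + (-0.1008) = 0.  So z_0 = 0.4 is a root, |z_0| = 0.4.
Divide out the factor (1 - 2.5 z) = (1 - z/z0) (since 1/z0 = 2.5):
  P(z) = (1 - 2.5 z)(1 + (0.12) z + (0.63) z^2)
  [check: z-coef 0.12 - (2.5) = -2.38; z^2-coef 0.63 - (2.5)(0.12) = 0.33; z^3-coef -(2.5)(0.63) = -1.575.]
Remaining roots from the quadratic factor 1 + (0.12) z + (0.63) z^2:
  Set 1 + (0.12) z + (0.63) z^2 = 0, i.e. a z^2 + b z + c = 0 with a = 0.63, b = 0.12, c = 1.
  Discriminant D = b^2 - 4ac = (0.12)^2 - 4*(0.63)*1 = 0.0144 - (2.52) = -2.5056.
  D < 0, so the roots are the complex-conjugate pair z = (-b +/- i sqrt(-D)) / (2a) = -0.0952 +/- 1.2563i.
  For a conjugate pair |z|^2 = z * conj(z) = (product of roots) = c/a = 1/(0.63) = 1.587302, so |z| = sqrt(1.587302) = 1.2599 for both roots.
Moduli of all roots: 0.4000, 1.2599, 1.2599.
All moduli strictly greater than 1? No.
Verdict: Not stationary.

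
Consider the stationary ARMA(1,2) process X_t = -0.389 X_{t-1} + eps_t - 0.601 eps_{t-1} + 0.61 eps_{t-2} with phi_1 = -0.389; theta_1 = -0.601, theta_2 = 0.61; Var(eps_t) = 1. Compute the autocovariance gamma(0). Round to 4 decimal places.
\gamma(0) = 3.1469

Multiply the model equation by X_{t-k} and take expectations. With theta_0 = psi_0 = 1 and psi_j the MA(infinity) weights, this gives
  gamma(k) - sum_i phi_i gamma(k-i) = c_k,
  c_k = sigma^2 * sum_{j=k..q} theta_j psi_{j-k}   (c_k = 0 for k > q),
using gamma(-m) = gamma(m).
psi-weights needed (psi_j = theta_j + sum_i phi_i psi_{j-i}):
  psi_1 = theta_1 + phi_1 = -0.601 + (-0.389) = -0.99
  psi_2 = theta_2 + phi_1 psi_1 = 0.61 + (-0.389)(-0.99) = 0.99511
Right-hand sides:
  c_0 = sigma^2 (1 + theta_1 psi_1 + theta_2 psi_2) = 1 * (1 + (-0.601)(-0.99) + (0.61)(0.99511)) = 1 * 2.202007 = 2.202007
  c_1 = sigma^2 (theta_1 + theta_2 psi_1) = 1 * (-0.601 + (0.61)(-0.99)) = -1.2049
  c_2 = sigma^2 theta_2 = 1 * (0.61) = 0.61
Equations for k = 0 and k = 1 (AR order 1):
  gamma(0) = phi_1 gamma(1) + c_0
  gamma(1) = phi_1 gamma(0) + c_1
Substituting the second into the first: gamma(0) (1 - phi_1^2) = c_0 + phi_1 c_1, so
  gamma(0) = (c_0 + phi_1 c_1) / (1 - phi_1^2) = (2.202007 + (-0.389)(-1.2049)) / (1 - (-0.389)^2) = 2.670713 / 0.848679 = 3.146906.
Therefore gamma(0) = 3.1469 (to 4 decimal places).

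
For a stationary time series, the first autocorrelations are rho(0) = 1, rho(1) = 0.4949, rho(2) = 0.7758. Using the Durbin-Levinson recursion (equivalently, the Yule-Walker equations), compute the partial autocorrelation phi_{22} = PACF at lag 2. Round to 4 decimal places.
\phi_{22} = 0.7031

The PACF at lag k is phi_{kk}, the last component of the solution
to the Yule-Walker system G_k phi = r_k where
  (G_k)_{ij} = rho(|i - j|), (r_k)_i = rho(i), i,j = 1..k.
Equivalently, Durbin-Levinson gives phi_{kk} iteratively:
  phi_{11} = rho(1)
  phi_{kk} = [rho(k) - sum_{j=1..k-1} phi_{k-1,j} rho(k-j)]
            / [1 - sum_{j=1..k-1} phi_{k-1,j} rho(j)],
  phi_{k,j} = phi_{k-1,j} - phi_{kk} phi_{k-1,k-j},  j = 1..k-1.
Step k = 1:
  phi_11 = rho(1) = 0.4949.
Step k = 2:
  phi_22 = [rho(2) - phi_11 rho(1)] / [1 - phi_11 rho(1)] = [0.7758 - (0.4949)(0.4949)] / [1 - (0.4949)(0.4949)]
         = 0.53087399 / 0.75507399 = 0.7031.
Therefore phi_{22} = 0.7031.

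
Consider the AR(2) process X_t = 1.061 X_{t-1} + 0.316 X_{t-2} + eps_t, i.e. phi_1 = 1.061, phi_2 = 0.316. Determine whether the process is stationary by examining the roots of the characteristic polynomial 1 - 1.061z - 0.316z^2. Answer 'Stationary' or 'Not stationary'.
\text{Not stationary}

The AR(p) characteristic polynomial is P(z) = 1 - 1.061z - 0.316z^2.
Stationarity requires all roots to lie outside the unit circle, i.e. |z| > 1 for every root.
Set 1 + (-1.061) z + (-0.316) z^2 = 0, i.e. a z^2 + b z + c = 0 with a = -0.316, b = -1.061, c = 1.
Discriminant D = b^2 - 4ac = (-1.061)^2 - 4*(-0.316)*1 = 1.125721 - (-1.264) = 2.389721.
D >= 0, so the roots are real: z = (-b +/- sqrt(D)) / (2a) = (1.061 +/- 1.545872) / (-0.632).
  z_1 = (1.061 + 1.545872) / (-0.632) = -4.1248,   |z_1| = 4.1248.
  z_2 = (1.061 - 1.545872) / (-0.632) = 0.7672,   |z_2| = 0.7672.
Moduli of all roots: 4.1248, 0.7672.
All moduli strictly greater than 1? No.
Verdict: Not stationary.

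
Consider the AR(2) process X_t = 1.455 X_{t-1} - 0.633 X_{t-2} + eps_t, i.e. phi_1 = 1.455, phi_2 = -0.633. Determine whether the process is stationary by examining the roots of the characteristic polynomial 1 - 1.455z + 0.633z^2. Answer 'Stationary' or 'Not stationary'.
\text{Stationary}

The AR(p) characteristic polynomial is P(z) = 1 - 1.455z + 0.633z^2.
Stationarity requires all roots to lie outside the unit circle, i.e. |z| > 1 for every root.
Set 1 + (-1.455) z + (0.633) z^2 = 0, i.e. a z^2 + b z + c = 0 with a = 0.633, b = -1.455, c = 1.
Discriminant D = b^2 - 4ac = (-1.455)^2 - 4*(0.633)*1 = 2.117025 - (2.532) = -0.414975.
D < 0, so the roots are the complex-conjugate pair z = (-b +/- i sqrt(-D)) / (2a) = 1.1493 +/- 0.5088i.
For a conjugate pair |z|^2 = z * conj(z) = (product of roots) = c/a = 1/(0.633) = 1.579779, so |z| = sqrt(1.579779) = 1.2569 for both roots.
Moduli of all roots: 1.2569, 1.2569.
All moduli strictly greater than 1? Yes.
Verdict: Stationary.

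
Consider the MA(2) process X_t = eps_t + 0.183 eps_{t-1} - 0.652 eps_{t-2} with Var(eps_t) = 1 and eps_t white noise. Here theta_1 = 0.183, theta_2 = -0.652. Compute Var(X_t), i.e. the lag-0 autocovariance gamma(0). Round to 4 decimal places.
\gamma(0) = 1.4586

For an MA(q) process X_t = eps_t + sum_i theta_i eps_{t-i} with
Var(eps_t) = sigma^2, the variance is
  gamma(0) = sigma^2 * (1 + sum_i theta_i^2).
  sum_i theta_i^2 = (0.183)^2 + (-0.652)^2 = 0.033489 + 0.425104 = 0.458593.
  gamma(0) = 1 * (1 + 0.458593) = 1 * 1.458593 = 1.458593, which rounds to 1.4586.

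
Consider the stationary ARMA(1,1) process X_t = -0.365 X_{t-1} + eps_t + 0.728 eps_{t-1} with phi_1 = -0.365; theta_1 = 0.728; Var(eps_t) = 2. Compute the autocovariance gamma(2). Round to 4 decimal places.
\gamma(2) = -0.2245

Multiply the model equation by X_{t-k} and take expectations. With theta_0 = psi_0 = 1 and psi_j the MA(infinity) weights, this gives
  gamma(k) - sum_i phi_i gamma(k-i) = c_k,
  c_k = sigma^2 * sum_{j=k..q} theta_j psi_{j-k}   (c_k = 0 for k > q),
using gamma(-m) = gamma(m).
psi-weights needed (psi_j = theta_j + sum_i phi_i psi_{j-i}):
  psi_1 = theta_1 + phi_1 = 0.728 + (-0.365) = 0.363
Right-hand sides:
  c_0 = sigma^2 (1 + theta_1 psi_1) = 2 * (1 + (0.728)(0.363)) = 2 * 1.264264 = 2.528528
  c_1 = sigma^2 theta_1 = 2 * (0.728) = 1.456
  c_2 = 0
Equations for k = 0 and k = 1 (AR order 1):
  gamma(0) = phi_1 gamma(1) + c_0
  gamma(1) = phi_1 gamma(0) + c_1
Substituting the second into the first: gamma(0) (1 - phi_1^2) = c_0 + phi_1 c_1, so
  gamma(0) = (c_0 + phi_1 c_1) / (1 - phi_1^2) = (2.528528 + (-0.365)(1.456)) / (1 - (-0.365)^2) = 1.997088 / 0.866775 = 2.304044.
  gamma(1) = phi_1 gamma(0) + c_1 = (-0.365)(2.304044) + (1.456) = 0.615024.
For k = 2 (> q): gamma(2) = phi_1 gamma(1) = (-0.365)(0.615024) = -0.224484.
Therefore gamma(2) = -0.2245 (to 4 decimal places).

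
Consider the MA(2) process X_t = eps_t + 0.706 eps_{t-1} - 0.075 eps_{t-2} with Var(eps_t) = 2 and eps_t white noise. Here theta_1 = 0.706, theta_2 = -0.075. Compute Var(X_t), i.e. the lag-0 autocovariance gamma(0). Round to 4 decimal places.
\gamma(0) = 3.0081

For an MA(q) process X_t = eps_t + sum_i theta_i eps_{t-i} with
Var(eps_t) = sigma^2, the variance is
  gamma(0) = sigma^2 * (1 + sum_i theta_i^2).
  sum_i theta_i^2 = (0.706)^2 + (-0.075)^2 = 0.498436 + 0.005625 = 0.504061.
  gamma(0) = 2 * (1 + 0.504061) = 2 * 1.504061 = 3.008122, which rounds to 3.0081.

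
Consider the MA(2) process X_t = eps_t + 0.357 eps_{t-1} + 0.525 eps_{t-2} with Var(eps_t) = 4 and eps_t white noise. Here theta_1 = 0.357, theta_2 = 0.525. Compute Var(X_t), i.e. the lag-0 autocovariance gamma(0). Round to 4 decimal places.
\gamma(0) = 5.6123

For an MA(q) process X_t = eps_t + sum_i theta_i eps_{t-i} with
Var(eps_t) = sigma^2, the variance is
  gamma(0) = sigma^2 * (1 + sum_i theta_i^2).
  sum_i theta_i^2 = (0.357)^2 + (0.525)^2 = 0.127449 + 0.275625 = 0.403074.
  gamma(0) = 4 * (1 + 0.403074) = 4 * 1.403074 = 5.612296, which rounds to 5.6123.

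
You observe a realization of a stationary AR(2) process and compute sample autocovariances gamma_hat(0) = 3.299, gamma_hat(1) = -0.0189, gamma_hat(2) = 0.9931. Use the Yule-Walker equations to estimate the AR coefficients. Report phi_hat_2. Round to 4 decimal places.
\hat\phi_{2} = 0.3010

The Yule-Walker equations for an AR(p) process read, in matrix form,
  Gamma_p phi = r_p,   with   (Gamma_p)_{ij} = gamma(|i - j|),
                       (r_p)_i = gamma(i),   i,j = 1..p.
Substitute the sample gammas (Toeplitz matrix and right-hand side of size 2):
  Gamma_p = [[3.299, -0.0189], [-0.0189, 3.299]]
  r_p     = [-0.0189, 0.9931]
Written out:
  3.299 phi_1 - 0.0189 phi_2 = -0.0189
  -0.0189 phi_1 + 3.299 phi_2 = 0.9931
Solve by Cramer's rule:
  det = gamma(0)^2 - gamma(1)^2 = (3.299)^2 - (-0.0189)^2 = 10.883401 - 0.00035721 = 10.88304379
  phi_hat_1 = [gamma(1) gamma(0) - gamma(1) gamma(2)] / det = [(-0.0189)(3.299) - (-0.0189)(0.9931)] / 10.88304379 = -0.04358151 / 10.88304379 = -0.004
  phi_hat_2 = [gamma(0) gamma(2) - gamma(1)^2] / det = [(3.299)(0.9931) - (-0.0189)^2] / 10.88304379 = 3.27587969 / 10.88304379 = 0.301
So phi_hat = [-0.0040, 0.3010].
Therefore phi_hat_2 = 0.3010.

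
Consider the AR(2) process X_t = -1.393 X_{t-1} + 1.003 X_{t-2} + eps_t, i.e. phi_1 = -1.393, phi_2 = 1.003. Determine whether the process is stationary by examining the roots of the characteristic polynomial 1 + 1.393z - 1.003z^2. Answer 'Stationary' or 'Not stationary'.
\text{Not stationary}

The AR(p) characteristic polynomial is P(z) = 1 + 1.393z - 1.003z^2.
Stationarity requires all roots to lie outside the unit circle, i.e. |z| > 1 for every root.
Set 1 + (1.393) z + (-1.003) z^2 = 0, i.e. a z^2 + b z + c = 0 with a = -1.003, b = 1.393, c = 1.
Discriminant D = b^2 - 4ac = (1.393)^2 - 4*(-1.003)*1 = 1.940449 - (-4.012) = 5.952449.
D >= 0, so the roots are real: z = (-b +/- sqrt(D)) / (2a) = (-1.393 +/- 2.439764) / (-2.006).
  z_1 = (-1.393 + 2.439764) / (-2.006) = -0.5218,   |z_1| = 0.5218.
  z_2 = (-1.393 - 2.439764) / (-2.006) = 1.9107,   |z_2| = 1.9107.
Moduli of all roots: 0.5218, 1.9107.
All moduli strictly greater than 1? No.
Verdict: Not stationary.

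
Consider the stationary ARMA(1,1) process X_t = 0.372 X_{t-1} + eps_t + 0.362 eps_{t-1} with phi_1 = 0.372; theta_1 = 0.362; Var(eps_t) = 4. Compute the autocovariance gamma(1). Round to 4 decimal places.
\gamma(1) = 3.8664

Multiply the model equation by X_{t-k} and take expectations. With theta_0 = psi_0 = 1 and psi_j the MA(infinity) weights, this gives
  gamma(k) - sum_i phi_i gamma(k-i) = c_k,
  c_k = sigma^2 * sum_{j=k..q} theta_j psi_{j-k}   (c_k = 0 for k > q),
using gamma(-m) = gamma(m).
psi-weights needed (psi_j = theta_j + sum_i phi_i psi_{j-i}):
  psi_1 = theta_1 + phi_1 = 0.362 + (0.372) = 0.734
Right-hand sides:
  c_0 = sigma^2 (1 + theta_1 psi_1) = 4 * (1 + (0.362)(0.734)) = 4 * 1.265708 = 5.062832
  c_1 = sigma^2 theta_1 = 4 * (0.362) = 1.448
  c_2 = 0
Equations for k = 0 and k = 1 (AR order 1):
  gamma(0) = phi_1 gamma(1) + c_0
  gamma(1) = phi_1 gamma(0) + c_1
Substituting the second into the first: gamma(0) (1 - phi_1^2) = c_0 + phi_1 c_1, so
  gamma(0) = (c_0 + phi_1 c_1) / (1 - phi_1^2) = (5.062832 + (0.372)(1.448)) / (1 - (0.372)^2) = 5.601488 / 0.861616 = 6.501142.
  gamma(1) = phi_1 gamma(0) + c_1 = (0.372)(6.501142) + (1.448) = 3.866425.
Therefore gamma(1) = 3.8664 (to 4 decimal places).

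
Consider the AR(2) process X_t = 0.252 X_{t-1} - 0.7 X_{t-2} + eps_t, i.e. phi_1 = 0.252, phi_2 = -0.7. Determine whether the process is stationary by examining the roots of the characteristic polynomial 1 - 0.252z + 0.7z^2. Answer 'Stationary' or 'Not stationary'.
\text{Stationary}

The AR(p) characteristic polynomial is P(z) = 1 - 0.252z + 0.7z^2.
Stationarity requires all roots to lie outside the unit circle, i.e. |z| > 1 for every root.
Set 1 + (-0.252) z + (0.7) z^2 = 0, i.e. a z^2 + b z + c = 0 with a = 0.7, b = -0.252, c = 1.
Discriminant D = b^2 - 4ac = (-0.252)^2 - 4*(0.7)*1 = 0.063504 - (2.8) = -2.736496.
D < 0, so the roots are the complex-conjugate pair z = (-b +/- i sqrt(-D)) / (2a) = 0.18 +/- 1.1816i.
For a conjugate pair |z|^2 = z * conj(z) = (product of roots) = c/a = 1/(0.7) = 1.428571, so |z| = sqrt(1.428571) = 1.1952 for both roots.
Moduli of all roots: 1.1952, 1.1952.
All moduli strictly greater than 1? Yes.
Verdict: Stationary.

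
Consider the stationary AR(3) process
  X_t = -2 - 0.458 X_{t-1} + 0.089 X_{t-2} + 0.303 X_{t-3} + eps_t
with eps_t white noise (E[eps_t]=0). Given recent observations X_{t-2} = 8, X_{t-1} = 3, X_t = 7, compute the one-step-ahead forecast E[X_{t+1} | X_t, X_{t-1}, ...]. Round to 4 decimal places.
E[X_{t+1} \mid \mathcal F_t] = -2.5150

For an AR(p) model X_t = c + sum_i phi_i X_{t-i} + eps_t, the
one-step-ahead conditional mean is
  E[X_{t+1} | X_t, ...] = c + sum_i phi_i X_{t+1-i}.
Substitute known values:
  E[X_{t+1} | ...] = -2 + (-0.458) * (7) + (0.089) * (3) + (0.303) * (8)
                   = -2.5150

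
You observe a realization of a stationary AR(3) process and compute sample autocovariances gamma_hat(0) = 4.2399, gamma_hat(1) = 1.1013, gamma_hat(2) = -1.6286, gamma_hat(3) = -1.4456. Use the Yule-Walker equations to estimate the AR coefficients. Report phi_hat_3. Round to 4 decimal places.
\hat\phi_{3} = -0.0940

The Yule-Walker equations for an AR(p) process read, in matrix form,
  Gamma_p phi = r_p,   with   (Gamma_p)_{ij} = gamma(|i - j|),
                       (r_p)_i = gamma(i),   i,j = 1..p.
Substitute the sample gammas (Toeplitz matrix and right-hand side of size 3):
  Gamma_p = [[4.2399, 1.1013, -1.6286], [1.1013, 4.2399, 1.1013], [-1.6286, 1.1013, 4.2399]]
  r_p     = [1.1013, -1.6286, -1.4456]
Written out (R1..R3):
  (R1) 4.2399 phi_1 + 1.1013 phi_2 - 1.6286 phi_3 = 1.1013
  (R2) 1.1013 phi_1 + 4.2399 phi_2 + 1.1013 phi_3 = -1.6286
  (R3) -1.6286 phi_1 + 1.1013 phi_2 + 4.2399 phi_3 = -1.4456
Gaussian elimination:
  R2 <- R2 - (1.1013/4.2399) R1 = R2 - (0.259747) R1:  3.953841 phi_2 + 1.524323 phi_3 = -1.914659
  R3 <- R3 - (-1.6286/4.2399) R1 = R3 - (-0.384113) R1:  1.524323 phi_2 + 3.614334 phi_3 = -1.022577
  R3 <- R3 - (1.524323/3.953841) R2 = R3 - (0.38553) R2:  3.026662 phi_3 = -0.284418
Back-substitution:
  phi_hat_3 = -0.284418 / 3.026662 = -0.093971
  phi_hat_2 = (-1.914659 - (1.524323)(-0.093971)) / 3.953841 = -0.448024
  phi_hat_1 = (1.1013 - (1.1013)(-0.448024) - (-1.6286)(-0.093971)) / 4.2399 = 0.340024
So phi_hat = [0.3400, -0.4480, -0.0940].
Therefore phi_hat_3 = -0.0940.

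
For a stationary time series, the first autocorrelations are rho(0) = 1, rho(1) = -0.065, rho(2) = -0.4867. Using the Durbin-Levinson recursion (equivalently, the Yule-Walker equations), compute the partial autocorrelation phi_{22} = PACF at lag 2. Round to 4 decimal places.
\phi_{22} = -0.4930

The PACF at lag k is phi_{kk}, the last component of the solution
to the Yule-Walker system G_k phi = r_k where
  (G_k)_{ij} = rho(|i - j|), (r_k)_i = rho(i), i,j = 1..k.
Equivalently, Durbin-Levinson gives phi_{kk} iteratively:
  phi_{11} = rho(1)
  phi_{kk} = [rho(k) - sum_{j=1..k-1} phi_{k-1,j} rho(k-j)]
            / [1 - sum_{j=1..k-1} phi_{k-1,j} rho(j)],
  phi_{k,j} = phi_{k-1,j} - phi_{kk} phi_{k-1,k-j},  j = 1..k-1.
Step k = 1:
  phi_11 = rho(1) = -0.065.
Step k = 2:
  phi_22 = [rho(2) - phi_11 rho(1)] / [1 - phi_11 rho(1)] = [-0.4867 - (-0.065)(-0.065)] / [1 - (-0.065)(-0.065)]
         = -0.490925 / 0.995775 = -0.493.
Therefore phi_{22} = -0.4930.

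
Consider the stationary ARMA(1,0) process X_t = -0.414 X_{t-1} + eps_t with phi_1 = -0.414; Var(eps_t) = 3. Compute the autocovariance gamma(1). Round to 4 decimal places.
\gamma(1) = -1.4989

Multiply the model equation by X_{t-k} and take expectations. With theta_0 = psi_0 = 1 and psi_j the MA(infinity) weights, this gives
  gamma(k) - sum_i phi_i gamma(k-i) = c_k,
  c_k = sigma^2 * sum_{j=k..q} theta_j psi_{j-k}   (c_k = 0 for k > q),
using gamma(-m) = gamma(m).
Pure AR (q = 0): c_0 = sigma^2 = 3, c_k = 0 for k >= 1.
Equations for k = 0 and k = 1 (AR order 1):
  gamma(0) = phi_1 gamma(1) + c_0
  gamma(1) = phi_1 gamma(0) + c_1
Substituting the second into the first: gamma(0) (1 - phi_1^2) = c_0 + phi_1 c_1, so
  gamma(0) = c_0 / (1 - phi_1^2) = 3 / (1 - (-0.414)^2) = 3 / 0.828604 = 3.620547.
  gamma(1) = phi_1 gamma(0) = (-0.414)(3.620547) = -1.498907.
Therefore gamma(1) = -1.4989 (to 4 decimal places).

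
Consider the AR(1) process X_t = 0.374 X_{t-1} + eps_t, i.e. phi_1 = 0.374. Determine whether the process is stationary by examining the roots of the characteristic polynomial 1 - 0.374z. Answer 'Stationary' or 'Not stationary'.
\text{Stationary}

The AR(p) characteristic polynomial is P(z) = 1 - 0.374z.
Stationarity requires all roots to lie outside the unit circle, i.e. |z| > 1 for every root.
This is linear in z: 1 + (-0.374) z = 0  =>  z = -1/(-0.374) = 2.673797,  |z| = 2.673797.
Moduli of all roots: 2.6738.
All moduli strictly greater than 1? Yes.
Verdict: Stationary.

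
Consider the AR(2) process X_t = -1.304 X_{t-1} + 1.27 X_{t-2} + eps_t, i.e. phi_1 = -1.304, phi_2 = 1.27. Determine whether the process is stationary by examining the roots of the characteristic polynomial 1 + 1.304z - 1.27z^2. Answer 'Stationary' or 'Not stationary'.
\text{Not stationary}

The AR(p) characteristic polynomial is P(z) = 1 + 1.304z - 1.27z^2.
Stationarity requires all roots to lie outside the unit circle, i.e. |z| > 1 for every root.
Set 1 + (1.304) z + (-1.27) z^2 = 0, i.e. a z^2 + b z + c = 0 with a = -1.27, b = 1.304, c = 1.
Discriminant D = b^2 - 4ac = (1.304)^2 - 4*(-1.27)*1 = 1.700416 - (-5.08) = 6.780416.
D >= 0, so the roots are real: z = (-b +/- sqrt(D)) / (2a) = (-1.304 +/- 2.603923) / (-2.54).
  z_1 = (-1.304 + 2.603923) / (-2.54) = -0.5118,   |z_1| = 0.5118.
  z_2 = (-1.304 - 2.603923) / (-2.54) = 1.5386,   |z_2| = 1.5386.
Moduli of all roots: 0.5118, 1.5386.
All moduli strictly greater than 1? No.
Verdict: Not stationary.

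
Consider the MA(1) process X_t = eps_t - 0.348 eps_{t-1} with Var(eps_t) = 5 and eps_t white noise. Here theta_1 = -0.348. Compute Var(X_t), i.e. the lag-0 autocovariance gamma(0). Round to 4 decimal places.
\gamma(0) = 5.6055

For an MA(q) process X_t = eps_t + sum_i theta_i eps_{t-i} with
Var(eps_t) = sigma^2, the variance is
  gamma(0) = sigma^2 * (1 + sum_i theta_i^2).
  sum_i theta_i^2 = (-0.348)^2 = 0.121104.
  gamma(0) = 5 * (1 + 0.121104) = 5 * 1.121104 = 5.60552, which rounds to 5.6055.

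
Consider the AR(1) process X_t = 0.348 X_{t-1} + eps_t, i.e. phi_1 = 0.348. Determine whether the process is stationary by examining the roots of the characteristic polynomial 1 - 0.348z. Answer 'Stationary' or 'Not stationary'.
\text{Stationary}

The AR(p) characteristic polynomial is P(z) = 1 - 0.348z.
Stationarity requires all roots to lie outside the unit circle, i.e. |z| > 1 for every root.
This is linear in z: 1 + (-0.348) z = 0  =>  z = -1/(-0.348) = 2.873563,  |z| = 2.873563.
Moduli of all roots: 2.8736.
All moduli strictly greater than 1? Yes.
Verdict: Stationary.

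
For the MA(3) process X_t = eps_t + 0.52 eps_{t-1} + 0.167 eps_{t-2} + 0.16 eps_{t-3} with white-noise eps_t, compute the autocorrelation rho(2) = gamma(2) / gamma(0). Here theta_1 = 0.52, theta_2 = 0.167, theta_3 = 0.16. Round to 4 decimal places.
\rho(2) = 0.1890

For an MA(q) process with theta_0 = 1, the autocovariance is
  gamma(k) = sigma^2 * sum_{i=0..q-k} theta_i * theta_{i+k},
and rho(k) = gamma(k) / gamma(0). Sigma^2 cancels.
  numerator   = (1)*(0.167) + (0.52)*(0.16) = 0.2502.
  denominator = (1)^2 + (0.52)^2 + (0.167)^2 + (0.16)^2 = 1.323889.
  rho(2) = 0.2502 / 1.323889 = 0.1890.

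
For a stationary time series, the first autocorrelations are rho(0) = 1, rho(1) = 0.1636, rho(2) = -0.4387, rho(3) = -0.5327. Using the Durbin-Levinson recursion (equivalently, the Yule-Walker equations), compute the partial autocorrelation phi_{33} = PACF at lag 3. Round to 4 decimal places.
\phi_{33} = -0.4641

The PACF at lag k is phi_{kk}, the last component of the solution
to the Yule-Walker system G_k phi = r_k where
  (G_k)_{ij} = rho(|i - j|), (r_k)_i = rho(i), i,j = 1..k.
Equivalently, Durbin-Levinson gives phi_{kk} iteratively:
  phi_{11} = rho(1)
  phi_{kk} = [rho(k) - sum_{j=1..k-1} phi_{k-1,j} rho(k-j)]
            / [1 - sum_{j=1..k-1} phi_{k-1,j} rho(j)],
  phi_{k,j} = phi_{k-1,j} - phi_{kk} phi_{k-1,k-j},  j = 1..k-1.
Step k = 1:
  phi_11 = rho(1) = 0.1636.
Step k = 2:
  phi_22 = [rho(2) - phi_11 rho(1)] / [1 - phi_11 rho(1)] = [-0.4387 - (0.1636)(0.1636)] / [1 - (0.1636)(0.1636)]
         = -0.46546496 / 0.97323504 = -0.478266.
  Update: phi_21 = phi_11 - phi_22 phi_11 = 0.1636 - (-0.478266)(0.1636) = 0.241844.
Step k = 3:
  phi_33 = [rho(3) - phi_21 rho(2) - phi_22 rho(1)] / [1 - phi_21 rho(1) - phi_22 rho(2)]
    numerator   = -0.5327 - (0.241844)(-0.4387) - (-0.478266)(0.1636) = -0.34835865
    denominator = 1 - (0.241844)(0.1636) - (-0.478266)(-0.4387) = 0.7506191
  phi_33 = -0.34835865 / 0.7506191 = -0.4641.
Therefore phi_{33} = -0.4641.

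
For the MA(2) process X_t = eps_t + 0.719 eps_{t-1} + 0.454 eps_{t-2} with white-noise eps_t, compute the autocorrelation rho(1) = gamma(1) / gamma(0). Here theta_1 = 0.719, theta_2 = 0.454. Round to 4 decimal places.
\rho(1) = 0.6067

For an MA(q) process with theta_0 = 1, the autocovariance is
  gamma(k) = sigma^2 * sum_{i=0..q-k} theta_i * theta_{i+k},
and rho(k) = gamma(k) / gamma(0). Sigma^2 cancels.
  numerator   = (1)*(0.719) + (0.719)*(0.454) = 1.045426.
  denominator = (1)^2 + (0.719)^2 + (0.454)^2 = 1.723077.
  rho(1) = 1.045426 / 1.723077 = 0.6067.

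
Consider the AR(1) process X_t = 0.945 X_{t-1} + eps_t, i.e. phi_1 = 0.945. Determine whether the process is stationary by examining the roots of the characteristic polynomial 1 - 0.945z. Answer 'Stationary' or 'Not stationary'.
\text{Stationary}

The AR(p) characteristic polynomial is P(z) = 1 - 0.945z.
Stationarity requires all roots to lie outside the unit circle, i.e. |z| > 1 for every root.
This is linear in z: 1 + (-0.945) z = 0  =>  z = -1/(-0.945) = 1.058201,  |z| = 1.058201.
Moduli of all roots: 1.0582.
All moduli strictly greater than 1? Yes.
Verdict: Stationary.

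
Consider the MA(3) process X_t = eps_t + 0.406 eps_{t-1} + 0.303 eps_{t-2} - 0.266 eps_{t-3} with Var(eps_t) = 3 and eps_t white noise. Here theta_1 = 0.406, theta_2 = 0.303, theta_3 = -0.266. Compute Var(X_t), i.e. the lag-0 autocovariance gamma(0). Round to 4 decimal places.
\gamma(0) = 3.9822

For an MA(q) process X_t = eps_t + sum_i theta_i eps_{t-i} with
Var(eps_t) = sigma^2, the variance is
  gamma(0) = sigma^2 * (1 + sum_i theta_i^2).
  sum_i theta_i^2 = (0.406)^2 + (0.303)^2 + (-0.266)^2 = 0.164836 + 0.091809 + 0.070756 = 0.327401.
  gamma(0) = 3 * (1 + 0.327401) = 3 * 1.327401 = 3.982203, which rounds to 3.9822.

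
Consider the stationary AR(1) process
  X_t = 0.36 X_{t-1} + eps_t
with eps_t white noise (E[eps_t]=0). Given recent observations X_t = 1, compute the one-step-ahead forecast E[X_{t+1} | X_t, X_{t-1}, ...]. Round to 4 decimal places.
E[X_{t+1} \mid \mathcal F_t] = 0.3600

For an AR(p) model X_t = c + sum_i phi_i X_{t-i} + eps_t, the
one-step-ahead conditional mean is
  E[X_{t+1} | X_t, ...] = c + sum_i phi_i X_{t+1-i}.
Substitute known values:
  E[X_{t+1} | ...] = (0.36) * (1)
                   = 0.3600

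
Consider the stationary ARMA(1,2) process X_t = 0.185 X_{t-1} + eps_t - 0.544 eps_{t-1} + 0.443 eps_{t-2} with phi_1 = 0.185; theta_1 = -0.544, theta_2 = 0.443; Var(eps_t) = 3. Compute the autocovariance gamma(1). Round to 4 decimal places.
\gamma(1) = -1.4011

Multiply the model equation by X_{t-k} and take expectations. With theta_0 = psi_0 = 1 and psi_j the MA(infinity) weights, this gives
  gamma(k) - sum_i phi_i gamma(k-i) = c_k,
  c_k = sigma^2 * sum_{j=k..q} theta_j psi_{j-k}   (c_k = 0 for k > q),
using gamma(-m) = gamma(m).
psi-weights needed (psi_j = theta_j + sum_i phi_i psi_{j-i}):
  psi_1 = theta_1 + phi_1 = -0.544 + (0.185) = -0.359
  psi_2 = theta_2 + phi_1 psi_1 = 0.443 + (0.185)(-0.359) = 0.376585
Right-hand sides:
  c_0 = sigma^2 (1 + theta_1 psi_1 + theta_2 psi_2) = 3 * (1 + (-0.544)(-0.359) + (0.443)(0.376585)) = 3 * 1.362123 = 4.086369
  c_1 = sigma^2 (theta_1 + theta_2 psi_1) = 3 * (-0.544 + (0.443)(-0.359)) = -2.109111
  c_2 = sigma^2 theta_2 = 3 * (0.443) = 1.329
Equations for k = 0 and k = 1 (AR order 1):
  gamma(0) = phi_1 gamma(1) + c_0
  gamma(1) = phi_1 gamma(0) + c_1
Substituting the second into the first: gamma(0) (1 - phi_1^2) = c_0 + phi_1 c_1, so
  gamma(0) = (c_0 + phi_1 c_1) / (1 - phi_1^2) = (4.086369 + (0.185)(-2.109111)) / (1 - (0.185)^2) = 3.696184 / 0.965775 = 3.827169.
  gamma(1) = phi_1 gamma(0) + c_1 = (0.185)(3.827169) + (-2.109111) = -1.401085.
Therefore gamma(1) = -1.4011 (to 4 decimal places).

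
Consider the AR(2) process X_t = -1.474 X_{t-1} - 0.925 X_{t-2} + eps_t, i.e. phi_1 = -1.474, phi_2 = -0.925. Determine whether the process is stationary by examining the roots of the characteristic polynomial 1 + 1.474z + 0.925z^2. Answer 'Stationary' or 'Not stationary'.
\text{Stationary}

The AR(p) characteristic polynomial is P(z) = 1 + 1.474z + 0.925z^2.
Stationarity requires all roots to lie outside the unit circle, i.e. |z| > 1 for every root.
Set 1 + (1.474) z + (0.925) z^2 = 0, i.e. a z^2 + b z + c = 0 with a = 0.925, b = 1.474, c = 1.
Discriminant D = b^2 - 4ac = (1.474)^2 - 4*(0.925)*1 = 2.172676 - (3.7) = -1.527324.
D < 0, so the roots are the complex-conjugate pair z = (-b +/- i sqrt(-D)) / (2a) = -0.7968 +/- 0.668i.
For a conjugate pair |z|^2 = z * conj(z) = (product of roots) = c/a = 1/(0.925) = 1.081081, so |z| = sqrt(1.081081) = 1.0398 for both roots.
Moduli of all roots: 1.0398, 1.0398.
All moduli strictly greater than 1? Yes.
Verdict: Stationary.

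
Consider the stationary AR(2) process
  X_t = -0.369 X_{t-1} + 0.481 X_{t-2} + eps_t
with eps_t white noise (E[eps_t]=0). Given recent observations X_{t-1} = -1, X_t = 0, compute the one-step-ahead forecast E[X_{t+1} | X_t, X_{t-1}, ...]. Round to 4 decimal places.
E[X_{t+1} \mid \mathcal F_t] = -0.4810

For an AR(p) model X_t = c + sum_i phi_i X_{t-i} + eps_t, the
one-step-ahead conditional mean is
  E[X_{t+1} | X_t, ...] = c + sum_i phi_i X_{t+1-i}.
Substitute known values:
  E[X_{t+1} | ...] = (-0.369) * (0) + (0.481) * (-1)
                   = -0.4810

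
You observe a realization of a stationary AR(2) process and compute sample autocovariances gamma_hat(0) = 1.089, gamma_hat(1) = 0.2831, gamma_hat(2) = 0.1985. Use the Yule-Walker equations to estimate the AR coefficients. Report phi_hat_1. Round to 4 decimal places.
\hat\phi_{1} = 0.2280

The Yule-Walker equations for an AR(p) process read, in matrix form,
  Gamma_p phi = r_p,   with   (Gamma_p)_{ij} = gamma(|i - j|),
                       (r_p)_i = gamma(i),   i,j = 1..p.
Substitute the sample gammas (Toeplitz matrix and right-hand side of size 2):
  Gamma_p = [[1.089, 0.2831], [0.2831, 1.089]]
  r_p     = [0.2831, 0.1985]
Written out:
  1.089 phi_1 + 0.2831 phi_2 = 0.2831
  0.2831 phi_1 + 1.089 phi_2 = 0.1985
Solve by Cramer's rule:
  det = gamma(0)^2 - gamma(1)^2 = (1.089)^2 - (0.2831)^2 = 1.185921 - 0.08014561 = 1.10577539
  phi_hat_1 = [gamma(1) gamma(0) - gamma(1) gamma(2)] / det = [(0.2831)(1.089) - (0.2831)(0.1985)] / 1.10577539 = 0.25210055 / 1.10577539 = 0.228
  phi_hat_2 = [gamma(0) gamma(2) - gamma(1)^2] / det = [(1.089)(0.1985) - (0.2831)^2] / 1.10577539 = 0.13602089 / 1.10577539 = 0.123
So phi_hat = [0.2280, 0.1230].
Therefore phi_hat_1 = 0.2280.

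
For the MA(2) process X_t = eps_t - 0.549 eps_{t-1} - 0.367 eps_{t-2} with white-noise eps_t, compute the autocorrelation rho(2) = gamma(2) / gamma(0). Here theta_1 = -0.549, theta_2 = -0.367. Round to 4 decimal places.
\rho(2) = -0.2556

For an MA(q) process with theta_0 = 1, the autocovariance is
  gamma(k) = sigma^2 * sum_{i=0..q-k} theta_i * theta_{i+k},
and rho(k) = gamma(k) / gamma(0). Sigma^2 cancels.
  numerator   = (1)*(-0.367) = -0.367.
  denominator = (1)^2 + (-0.549)^2 + (-0.367)^2 = 1.43609.
  rho(2) = -0.367 / 1.43609 = -0.2556.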